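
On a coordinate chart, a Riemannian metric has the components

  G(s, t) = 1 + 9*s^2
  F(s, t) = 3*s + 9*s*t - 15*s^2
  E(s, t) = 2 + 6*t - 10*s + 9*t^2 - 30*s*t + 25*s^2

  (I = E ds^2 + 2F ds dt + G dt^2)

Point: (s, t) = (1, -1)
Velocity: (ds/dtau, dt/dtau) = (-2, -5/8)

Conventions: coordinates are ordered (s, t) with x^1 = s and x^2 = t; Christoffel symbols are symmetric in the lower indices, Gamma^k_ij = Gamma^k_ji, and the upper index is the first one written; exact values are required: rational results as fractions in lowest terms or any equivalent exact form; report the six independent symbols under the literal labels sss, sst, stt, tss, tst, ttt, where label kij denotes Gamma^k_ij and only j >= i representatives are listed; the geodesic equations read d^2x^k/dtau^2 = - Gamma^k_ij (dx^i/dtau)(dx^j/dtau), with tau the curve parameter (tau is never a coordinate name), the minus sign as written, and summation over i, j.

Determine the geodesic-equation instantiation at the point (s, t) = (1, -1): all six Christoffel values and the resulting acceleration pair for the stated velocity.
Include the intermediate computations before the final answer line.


E = 50, F = -21, G = 10 at the point
E_s = 70, E_t = -42, F_s = -36, F_t = 9, G_s = 18, G_t = 0
EG - F^2 = 59;  g^inv = (1/59) * [[10, 21], [21, 50]]
first-kind symbols [ij,l] = (1/2)(d_i g_jl + d_j g_il - d_l g_ij): [ss,s] = E_s/2 = 35, [ss,t] = F_s - E_t/2 = -15, [st,s] = E_t/2 = -21, [st,t] = G_s/2 = 9, [tt,s] = F_t - G_s/2 = 0, [tt,t] = G_t/2 = 0
Gamma^s_ij = (G*[ij,s] - F*[ij,t])/(EG - F^2), Gamma^t_ij = (E*[ij,t] - F*[ij,s])/(EG - F^2)
Gamma_sss = 35/59, Gamma_sst = -21/59, Gamma_stt = 0, Gamma_tss = -15/59, Gamma_tst = 9/59, Gamma_ttt = 0
d^2s/dtau^2 = -(Gamma_sss*(-2)^2 + 2*Gamma_sst*(-2)*(-5/8) + Gamma_stt*(-5/8)^2) = -175/118
d^2t/dtau^2 = -(Gamma_tss*(-2)^2 + 2*Gamma_tst*(-2)*(-5/8) + Gamma_ttt*(-5/8)^2) = 75/118

Answer: Gamma_sss = 35/59, Gamma_sst = -21/59, Gamma_stt = 0, Gamma_tss = -15/59, Gamma_tst = 9/59, Gamma_ttt = 0; accelerations (d^2s/dtau^2, d^2t/dtau^2) = (-175/118, 75/118)


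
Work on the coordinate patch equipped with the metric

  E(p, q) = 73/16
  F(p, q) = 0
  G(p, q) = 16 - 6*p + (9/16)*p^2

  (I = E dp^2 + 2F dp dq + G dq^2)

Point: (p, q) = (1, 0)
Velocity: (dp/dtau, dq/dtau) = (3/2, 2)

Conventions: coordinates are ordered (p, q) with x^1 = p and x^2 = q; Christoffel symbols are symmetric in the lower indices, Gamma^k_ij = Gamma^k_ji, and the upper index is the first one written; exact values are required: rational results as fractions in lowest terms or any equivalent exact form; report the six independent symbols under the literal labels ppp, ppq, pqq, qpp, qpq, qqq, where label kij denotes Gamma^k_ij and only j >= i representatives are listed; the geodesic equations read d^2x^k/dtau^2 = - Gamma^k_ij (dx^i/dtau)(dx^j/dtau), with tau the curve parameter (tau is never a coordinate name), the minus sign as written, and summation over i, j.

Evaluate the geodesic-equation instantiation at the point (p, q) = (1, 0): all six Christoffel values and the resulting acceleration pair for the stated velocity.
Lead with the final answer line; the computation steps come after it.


Answer: Gamma_ppp = 0, Gamma_ppq = 0, Gamma_pqq = 39/73, Gamma_qpp = 0, Gamma_qpq = -3/13, Gamma_qqq = 0; accelerations (d^2p/dtau^2, d^2q/dtau^2) = (-156/73, 18/13)

E = 73/16, F = 0, G = 169/16 at the point
E_p = 0, E_q = 0, F_p = 0, F_q = 0, G_p = -39/8, G_q = 0
EG - F^2 = 12337/256;  g^inv = (256/12337) * [[169/16, 0], [0, 73/16]]
first-kind symbols [ij,l] = (1/2)(d_i g_jl + d_j g_il - d_l g_ij): [pp,p] = E_p/2 = 0, [pp,q] = F_p - E_q/2 = 0, [pq,p] = E_q/2 = 0, [pq,q] = G_p/2 = -39/16, [qq,p] = F_q - G_p/2 = 39/16, [qq,q] = G_q/2 = 0
Gamma^p_ij = (G*[ij,p] - F*[ij,q])/(EG - F^2), Gamma^q_ij = (E*[ij,q] - F*[ij,p])/(EG - F^2)
Gamma_ppp = 0, Gamma_ppq = 0, Gamma_pqq = 39/73, Gamma_qpp = 0, Gamma_qpq = -3/13, Gamma_qqq = 0
d^2p/dtau^2 = -(Gamma_ppp*(3/2)^2 + 2*Gamma_ppq*(3/2)*(2) + Gamma_pqq*(2)^2) = -156/73
d^2q/dtau^2 = -(Gamma_qpp*(3/2)^2 + 2*Gamma_qpq*(3/2)*(2) + Gamma_qqq*(2)^2) = 18/13


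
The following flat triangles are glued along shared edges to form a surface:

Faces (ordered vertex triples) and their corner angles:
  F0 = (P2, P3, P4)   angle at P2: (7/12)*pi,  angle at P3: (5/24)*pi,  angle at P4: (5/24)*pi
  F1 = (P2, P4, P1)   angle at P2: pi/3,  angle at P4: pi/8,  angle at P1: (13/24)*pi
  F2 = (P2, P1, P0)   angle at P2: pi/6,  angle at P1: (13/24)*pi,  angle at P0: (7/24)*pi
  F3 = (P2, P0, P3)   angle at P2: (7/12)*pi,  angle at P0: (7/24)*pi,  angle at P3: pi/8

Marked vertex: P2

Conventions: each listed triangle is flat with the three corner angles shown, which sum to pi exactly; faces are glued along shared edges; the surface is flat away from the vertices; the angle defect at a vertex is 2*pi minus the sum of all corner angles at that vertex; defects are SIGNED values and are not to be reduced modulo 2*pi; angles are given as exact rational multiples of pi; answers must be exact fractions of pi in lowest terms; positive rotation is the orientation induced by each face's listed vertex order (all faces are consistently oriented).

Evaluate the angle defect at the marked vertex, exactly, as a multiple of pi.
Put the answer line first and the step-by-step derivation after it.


Answer: defect(P2) = pi/3

Sum of corner angles at P2: (5/3)*pi
defect = 2*pi - (5/3)*pi


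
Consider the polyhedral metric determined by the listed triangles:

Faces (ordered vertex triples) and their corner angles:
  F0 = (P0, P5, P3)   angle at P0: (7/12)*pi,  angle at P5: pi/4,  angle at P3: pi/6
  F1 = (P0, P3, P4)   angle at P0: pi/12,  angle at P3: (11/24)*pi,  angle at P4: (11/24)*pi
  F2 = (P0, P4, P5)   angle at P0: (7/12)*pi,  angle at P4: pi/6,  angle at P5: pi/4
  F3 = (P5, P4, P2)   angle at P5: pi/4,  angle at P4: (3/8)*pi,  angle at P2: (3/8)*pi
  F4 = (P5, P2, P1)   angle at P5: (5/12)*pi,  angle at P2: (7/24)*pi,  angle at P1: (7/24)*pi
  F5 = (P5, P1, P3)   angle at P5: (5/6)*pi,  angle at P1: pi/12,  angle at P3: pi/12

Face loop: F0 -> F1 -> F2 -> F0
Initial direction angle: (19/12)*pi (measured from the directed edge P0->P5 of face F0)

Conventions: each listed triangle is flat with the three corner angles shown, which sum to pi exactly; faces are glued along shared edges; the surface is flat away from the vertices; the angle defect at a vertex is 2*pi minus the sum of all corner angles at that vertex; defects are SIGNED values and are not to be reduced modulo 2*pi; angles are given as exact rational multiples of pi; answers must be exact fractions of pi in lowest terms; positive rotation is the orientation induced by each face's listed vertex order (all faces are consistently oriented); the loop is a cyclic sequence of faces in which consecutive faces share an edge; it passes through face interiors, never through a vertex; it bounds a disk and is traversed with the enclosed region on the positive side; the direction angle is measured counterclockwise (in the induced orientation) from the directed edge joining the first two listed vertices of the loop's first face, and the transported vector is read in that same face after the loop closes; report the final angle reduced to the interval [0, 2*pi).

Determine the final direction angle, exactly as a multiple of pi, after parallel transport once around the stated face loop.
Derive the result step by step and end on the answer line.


enclosed vertex P0: corner angles sum to (5/4)*pi, defect = 2*pi - (5/4)*pi = (3/4)*pi
adding the enclosed defects to the starting angle (mod 2*pi, induced orientation) gives the holonomy
final angle = (19/12)*pi + (3/4)*pi = pi/3 (mod 2*pi)

Answer: final direction angle = pi/3


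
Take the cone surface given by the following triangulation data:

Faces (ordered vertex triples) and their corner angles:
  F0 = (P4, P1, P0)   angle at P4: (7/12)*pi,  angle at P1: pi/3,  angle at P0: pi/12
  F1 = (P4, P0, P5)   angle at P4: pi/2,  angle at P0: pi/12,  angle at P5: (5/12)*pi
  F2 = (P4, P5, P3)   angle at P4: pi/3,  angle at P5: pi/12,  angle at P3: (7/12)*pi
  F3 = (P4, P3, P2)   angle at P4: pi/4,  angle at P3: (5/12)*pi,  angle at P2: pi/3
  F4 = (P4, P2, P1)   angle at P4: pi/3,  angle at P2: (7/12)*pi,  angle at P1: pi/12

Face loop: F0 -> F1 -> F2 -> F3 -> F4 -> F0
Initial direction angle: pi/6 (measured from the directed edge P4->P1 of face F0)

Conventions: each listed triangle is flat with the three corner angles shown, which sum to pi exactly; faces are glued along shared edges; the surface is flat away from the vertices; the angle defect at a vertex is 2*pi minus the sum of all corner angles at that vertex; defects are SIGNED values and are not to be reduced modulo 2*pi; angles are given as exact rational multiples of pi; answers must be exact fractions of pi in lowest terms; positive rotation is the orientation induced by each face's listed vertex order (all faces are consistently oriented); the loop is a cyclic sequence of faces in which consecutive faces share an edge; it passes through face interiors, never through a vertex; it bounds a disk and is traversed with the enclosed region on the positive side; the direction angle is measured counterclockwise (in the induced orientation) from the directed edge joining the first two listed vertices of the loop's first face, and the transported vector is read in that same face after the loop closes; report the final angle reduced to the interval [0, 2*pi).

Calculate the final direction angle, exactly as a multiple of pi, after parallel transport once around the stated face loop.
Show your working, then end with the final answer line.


enclosed vertex P4: corner angles sum to 2*pi, defect = 2*pi - 2*pi = 0
holonomy = initial angle + sum of enclosed defects (mod 2*pi), positive in the induced orientation
final angle = pi/6 + 0 = pi/6 (mod 2*pi)

Answer: final direction angle = pi/6


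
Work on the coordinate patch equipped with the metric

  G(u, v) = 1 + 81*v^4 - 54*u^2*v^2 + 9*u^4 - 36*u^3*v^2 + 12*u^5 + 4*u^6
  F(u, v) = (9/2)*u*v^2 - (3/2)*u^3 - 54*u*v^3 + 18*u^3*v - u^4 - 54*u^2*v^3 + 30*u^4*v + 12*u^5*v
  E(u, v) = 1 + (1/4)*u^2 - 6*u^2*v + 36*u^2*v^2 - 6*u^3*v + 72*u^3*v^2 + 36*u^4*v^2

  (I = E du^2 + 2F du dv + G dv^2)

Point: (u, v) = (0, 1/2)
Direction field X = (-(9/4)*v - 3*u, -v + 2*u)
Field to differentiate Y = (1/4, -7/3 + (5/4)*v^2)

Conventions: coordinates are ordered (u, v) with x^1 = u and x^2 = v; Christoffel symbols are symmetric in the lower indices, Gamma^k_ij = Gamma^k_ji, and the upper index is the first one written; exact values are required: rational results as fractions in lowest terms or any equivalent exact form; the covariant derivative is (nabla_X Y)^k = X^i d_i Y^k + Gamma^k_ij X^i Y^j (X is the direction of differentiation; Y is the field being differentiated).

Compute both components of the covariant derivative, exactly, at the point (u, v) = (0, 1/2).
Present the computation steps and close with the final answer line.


E = 1, F = 0, G = 97/16 at the point
E_u = 0, E_v = 0, F_u = -45/8, F_v = 0, G_u = 0, G_v = 81/2
EG - F^2 = 97/16;  g^inv = (16/97) * [[97/16, 0], [0, 1]]
first-kind symbols [ij,l] = (1/2)(d_i g_jl + d_j g_il - d_l g_ij): [uu,u] = E_u/2 = 0, [uu,v] = F_u - E_v/2 = -45/8, [uv,u] = E_v/2 = 0, [uv,v] = G_u/2 = 0, [vv,u] = F_v - G_u/2 = 0, [vv,v] = G_v/2 = 81/4
Gamma^u_ij = (G*[ij,u] - F*[ij,v])/(EG - F^2), Gamma^v_ij = (E*[ij,v] - F*[ij,u])/(EG - F^2)
Gamma_uuu = 0, Gamma_uuv = 0, Gamma_uvv = 0, Gamma_vuu = -90/97, Gamma_vuv = 0, Gamma_vvv = 324/97
X = (-9/8, -1/2), Y = (1/4, -97/48) at the point

Answer: (nabla_X Y)^u = 0, (nabla_X Y)^v = 4673/1552


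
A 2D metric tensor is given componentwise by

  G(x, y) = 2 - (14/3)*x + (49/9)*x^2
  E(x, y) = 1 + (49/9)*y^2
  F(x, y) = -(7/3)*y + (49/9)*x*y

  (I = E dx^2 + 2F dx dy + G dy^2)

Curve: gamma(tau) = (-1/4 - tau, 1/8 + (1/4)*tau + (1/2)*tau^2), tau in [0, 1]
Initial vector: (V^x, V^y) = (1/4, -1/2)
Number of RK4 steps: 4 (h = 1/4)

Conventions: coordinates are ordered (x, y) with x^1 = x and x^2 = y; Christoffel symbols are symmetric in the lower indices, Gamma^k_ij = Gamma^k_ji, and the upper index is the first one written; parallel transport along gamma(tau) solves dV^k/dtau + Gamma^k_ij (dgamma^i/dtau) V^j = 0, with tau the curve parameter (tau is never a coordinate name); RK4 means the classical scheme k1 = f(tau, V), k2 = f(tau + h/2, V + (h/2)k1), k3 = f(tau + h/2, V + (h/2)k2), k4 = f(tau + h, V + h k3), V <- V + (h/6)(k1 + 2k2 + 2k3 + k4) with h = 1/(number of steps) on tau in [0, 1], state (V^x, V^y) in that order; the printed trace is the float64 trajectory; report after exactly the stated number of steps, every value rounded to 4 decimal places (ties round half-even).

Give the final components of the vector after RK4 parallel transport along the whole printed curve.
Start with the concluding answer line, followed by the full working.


Answer: V^x = 0.1547, V^y = -0.1754

gamma'(tau) = (-1, 1/4 + tau); f(tau, V)^k = -Gamma^k_ij(gamma(tau)) gamma'^i(tau) V^j; h = 1/4; intermediate values shown to 6 dp
curve data and Christoffel symbols at the stage parameters:
  tau = 0.000000: gamma = (-0.250000, 0.125000), gamma' = (-1.000000, 0.250000); Gamma_xxx = 0.000000, Gamma_xxy = 0.189464, Gamma_xyy = 0.000000, Gamma_yxx = 0.000000, Gamma_yxy = -1.028516, Gamma_yyy = 0.000000
  tau = 0.125000: gamma = (-0.375000, 0.164062), gamma' = (-1.000000, 0.375000); Gamma_xxx = 0.000000, Gamma_xxy = 0.191591, Gamma_xyy = 0.000000, Gamma_yxx = 0.000000, Gamma_yxy = -0.938404, Gamma_yyy = 0.000000
  tau = 0.250000: gamma = (-0.500000, 0.218750), gamma' = (-1.000000, 0.500000); Gamma_xxx = 0.000000, Gamma_xxy = 0.199996, Gamma_xyy = 0.000000, Gamma_yxx = 0.000000, Gamma_yxy = -0.848964, Gamma_yyy = 0.000000
  tau = 0.375000: gamma = (-0.625000, 0.289062), gamma' = (-1.000000, 0.625000); Gamma_xxx = 0.000000, Gamma_xxy = 0.209885, Gamma_xyy = 0.000000, Gamma_yxx = 0.000000, Gamma_yxy = -0.764986, Gamma_yyy = 0.000000
  tau = 0.500000: gamma = (-0.750000, 0.375000), gamma' = (-1.000000, 0.750000); Gamma_xxx = 0.000000, Gamma_xxy = 0.218872, Gamma_xyy = 0.000000, Gamma_yxx = 0.000000, Gamma_yxy = -0.687884, Gamma_yyy = 0.000000
  tau = 0.625000: gamma = (-0.875000, 0.476562), gamma' = (-1.000000, 0.875000); Gamma_xxx = 0.000000, Gamma_xxy = 0.225850, Gamma_xyy = 0.000000, Gamma_yxx = 0.000000, Gamma_yxy = -0.617782, Gamma_yyy = 0.000000
  tau = 0.750000: gamma = (-1.000000, 0.593750), gamma' = (-1.000000, 1.000000); Gamma_xxx = 0.000000, Gamma_xxy = 0.230401, Gamma_xyy = 0.000000, Gamma_yxx = 0.000000, Gamma_yxy = -0.554348, Gamma_yyy = 0.000000
  tau = 0.875000: gamma = (-1.125000, 0.726562), gamma' = (-1.000000, 1.125000); Gamma_xxx = 0.000000, Gamma_xxy = 0.232489, Gamma_xyy = 0.000000, Gamma_yxx = 0.000000, Gamma_yxy = -0.497119, Gamma_yyy = 0.000000
  tau = 1.000000: gamma = (-1.250000, 0.875000), gamma' = (-1.000000, 1.250000); Gamma_xxx = 0.000000, Gamma_xxy = 0.232286, Gamma_xyy = 0.000000, Gamma_yxx = 0.000000, Gamma_yxy = -0.445611, Gamma_yyy = 0.000000
step 0: V^x = 0.2500, V^y = -0.5000
step 1: k1 = (-0.106573, 0.578540), k2 = (-0.098945, 0.484626), k3 = (-0.101262, 0.495978), k4 = (-0.097668, 0.414590); V <- V + (h/6)(k1 + 2k2 + 2k3 + k4): V^x = 0.2248, V^y = -0.3769
step 2: k1 = (-0.097859, 0.415403), k2 = (-0.096093, 0.350238), k3 = (-0.097831, 0.356575), k4 = (-0.095870, 0.301307); V <- V + (h/6)(k1 + 2k2 + 2k3 + k4): V^x = 0.2006, V^y = -0.2881
step 3: k1 = (-0.095990, 0.301684), k2 = (-0.093825, 0.256646), k3 = (-0.095150, 0.260270), k4 = (-0.092127, 0.221660); V <- V + (h/6)(k1 + 2k2 + 2k3 + k4): V^x = 0.1770, V^y = -0.2233
step 4: k1 = (-0.092217, 0.221874), k2 = (-0.088733, 0.189733), k3 = (-0.089781, 0.191974), k4 = (-0.085584, 0.164181); V <- V + (h/6)(k1 + 2k2 + 2k3 + k4): V^x = 0.1547, V^y = -0.1754


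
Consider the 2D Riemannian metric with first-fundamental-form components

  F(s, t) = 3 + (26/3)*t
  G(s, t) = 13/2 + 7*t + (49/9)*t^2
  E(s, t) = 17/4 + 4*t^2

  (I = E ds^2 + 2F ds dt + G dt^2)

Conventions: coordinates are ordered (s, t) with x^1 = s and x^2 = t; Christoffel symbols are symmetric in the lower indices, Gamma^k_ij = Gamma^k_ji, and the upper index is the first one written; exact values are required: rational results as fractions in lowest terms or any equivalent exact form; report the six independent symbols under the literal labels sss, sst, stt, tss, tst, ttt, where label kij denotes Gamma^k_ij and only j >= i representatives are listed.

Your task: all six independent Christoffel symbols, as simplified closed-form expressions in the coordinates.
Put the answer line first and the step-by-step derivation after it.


Answer: Gamma_sss = (2496*t^2 + 864*t)/(1568*t^4 + 2016*t^3 - 1870*t^2 - 1602*t + 1341), Gamma_sst = (1568*t^3 + 2016*t^2 + 1872*t)/(1568*t^4 + 2016*t^3 - 1870*t^2 - 1602*t + 1341), Gamma_stt = (1008*t + 3300)/(1568*t^4 + 2016*t^3 - 1870*t^2 - 1602*t + 1341), Gamma_tss = (-1152*t^3 - 1224*t)/(1568*t^4 + 2016*t^3 - 1870*t^2 - 1602*t + 1341), Gamma_tst = (-2496*t^2 - 864*t)/(1568*t^4 + 2016*t^3 - 1870*t^2 - 1602*t + 1341), Gamma_ttt = (1568*t^3 + 1008*t^2 - 3742*t - 801)/(1568*t^4 + 2016*t^3 - 1870*t^2 - 1602*t + 1341)

E = 17/4 + 4*t^2; F = 3 + (26/3)*t; G = 13/2 + 7*t + (49/9)*t^2
Gamma^k_ij = (1/2) g^{kl} (d_i g_jl + d_j g_il - d_l g_ij), with g^inv = (1/(EG-F^2)) [[G, -F], [-F, E]]
first partials: E_s = 0, E_t = 8*t, F_s = 0, F_t = 26/3, G_s = 0, G_t = 7 + (98/9)*t
D = EG - F^2 = 149/8 - (89/4)*t - (935/36)*t^2 + 28*t^3 + (196/9)*t^4
expanded: Gamma^s_ss = (G E_s - 2F F_s + F E_t)/(2D), Gamma^s_st = (G E_t - F G_s)/(2D), Gamma^s_tt = (2G F_t - G G_s - F G_t)/(2D), Gamma^t_ss = (2E F_s - E E_t - F E_s)/(2D), Gamma^t_st = (E G_s - F E_t)/(2D), Gamma^t_tt = (E G_t - 2F F_t + F G_s)/(2D); substitute and cancel common factors


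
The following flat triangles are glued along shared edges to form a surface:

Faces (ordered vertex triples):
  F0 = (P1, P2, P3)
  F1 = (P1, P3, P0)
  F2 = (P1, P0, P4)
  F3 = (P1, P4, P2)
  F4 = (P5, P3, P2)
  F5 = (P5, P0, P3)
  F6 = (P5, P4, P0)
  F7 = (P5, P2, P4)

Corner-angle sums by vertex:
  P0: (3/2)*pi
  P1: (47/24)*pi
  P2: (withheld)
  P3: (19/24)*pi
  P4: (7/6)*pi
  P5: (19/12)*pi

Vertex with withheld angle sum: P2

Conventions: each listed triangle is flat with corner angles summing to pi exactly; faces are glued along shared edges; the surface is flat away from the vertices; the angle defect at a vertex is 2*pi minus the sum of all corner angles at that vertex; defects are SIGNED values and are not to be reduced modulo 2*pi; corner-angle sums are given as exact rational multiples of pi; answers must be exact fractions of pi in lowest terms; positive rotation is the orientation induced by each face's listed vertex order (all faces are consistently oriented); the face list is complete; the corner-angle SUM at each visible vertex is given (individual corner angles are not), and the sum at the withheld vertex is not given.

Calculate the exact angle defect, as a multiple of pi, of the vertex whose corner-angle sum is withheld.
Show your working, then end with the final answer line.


V = 6, E = 12, F = 8; chi = V - E + F = 2
Gauss-Bonnet: total defect = 2*pi*chi = 4*pi; visible defects sum to 3*pi

Answer: defect(P2) = pi


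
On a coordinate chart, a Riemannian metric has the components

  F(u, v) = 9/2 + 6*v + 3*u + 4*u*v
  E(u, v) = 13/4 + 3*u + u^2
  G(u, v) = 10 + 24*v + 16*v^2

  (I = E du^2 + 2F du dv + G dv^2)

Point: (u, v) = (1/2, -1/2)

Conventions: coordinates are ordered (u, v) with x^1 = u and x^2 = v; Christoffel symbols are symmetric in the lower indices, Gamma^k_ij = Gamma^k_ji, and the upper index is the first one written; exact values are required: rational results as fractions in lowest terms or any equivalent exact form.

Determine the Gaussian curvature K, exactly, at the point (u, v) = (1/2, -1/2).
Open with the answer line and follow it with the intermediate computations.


Answer: K = 1/9

E = 5, F = 2, G = 2, EG - F^2 = 6 at the point
E_u = 4, E_v = 0, F_u = 1, F_v = 8, G_u = 0, G_v = 8
E_vv = 0, F_uv = 4, G_uu = 0
Evaluate Brioschi's two determinant matrices M1, M2 and divide by (EG - F^2)^2.
M1 = [[-E_vv/2 + F_uv - G_uu/2, E_u/2, F_u - E_v/2], [F_v - G_u/2, E, F], [G_v/2, F, G]] = [[4, 2, 1], [8, 5, 2], [4, 2, 2]]; det M1 = 4
M2 = [[0, E_v/2, G_u/2], [E_v/2, E, F], [G_u/2, F, G]] = [[0, 0, 0], [0, 5, 2], [0, 2, 2]]; det M2 = 0
det M1 - det M2 = 4; K = 4 / (6)^2 = 1/9


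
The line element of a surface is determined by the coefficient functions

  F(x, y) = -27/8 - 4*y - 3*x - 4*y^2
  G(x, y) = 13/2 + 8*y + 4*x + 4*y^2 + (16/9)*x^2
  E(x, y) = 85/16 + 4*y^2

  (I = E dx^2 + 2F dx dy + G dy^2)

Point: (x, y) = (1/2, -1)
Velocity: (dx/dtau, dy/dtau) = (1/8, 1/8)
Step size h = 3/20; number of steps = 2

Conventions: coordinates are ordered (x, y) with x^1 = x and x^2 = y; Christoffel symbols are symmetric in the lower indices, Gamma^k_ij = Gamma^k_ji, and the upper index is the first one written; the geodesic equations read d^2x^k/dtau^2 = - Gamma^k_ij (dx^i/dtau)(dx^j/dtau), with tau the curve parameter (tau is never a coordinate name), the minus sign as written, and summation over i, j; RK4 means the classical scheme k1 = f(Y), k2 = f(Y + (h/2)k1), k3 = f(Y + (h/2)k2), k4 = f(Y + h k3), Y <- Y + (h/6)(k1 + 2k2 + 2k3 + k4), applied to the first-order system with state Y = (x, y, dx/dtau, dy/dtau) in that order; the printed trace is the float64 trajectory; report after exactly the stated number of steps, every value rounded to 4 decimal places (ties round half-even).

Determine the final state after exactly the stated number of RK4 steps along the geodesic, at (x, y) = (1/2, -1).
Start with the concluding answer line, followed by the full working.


Answer: x = 0.5375, y = -0.9634, dx/dtau = 0.1254, dy/dtau = 0.1191

f(Y) = (dx/dtau, dy/dtau, -Gamma^x_ij Y'^i Y'^j, -Gamma^y_ij Y'^i Y'^j) with the Gammas evaluated at the stage position; h = 0.150000; intermediate values shown to 6 dp
step 0: x = 0.5000, y = -1.0000, dx/dtau = 0.1250, dy/dtau = 0.1250
step 1:
  k1: at (x, y) = (0.500000, -1.000000), (dx/dtau, dy/dtau) = (0.125000, 0.125000); Gamma_xxx = 0.218811, Gamma_xxy = -0.255591, Gamma_xyy = 0.246586, Gamma_yxx = 0.417985, Gamma_yxy = 0.332268, Gamma_yyy = 0.243123; k1 = (0.125000, 0.125000, 0.000715, -0.020713)
  k2: at (x, y) = (0.509375, -0.990625), (dx/dtau, dy/dtau) = (0.125054, 0.123447); Gamma_xxx = 0.208124, Gamma_xxy = -0.251991, Gamma_xyy = 0.234578, Gamma_yxx = 0.395115, Gamma_yxy = 0.335934, Gamma_yyy = 0.235832; k2 = (0.125054, 0.123447, 0.000951, -0.020145)
  k3: at (x, y) = (0.509379, -0.990742), (dx/dtau, dy/dtau) = (0.125071, 0.123489); Gamma_xxx = 0.208243, Gamma_xxy = -0.252033, Gamma_xyy = 0.234682, Gamma_yxx = 0.395343, Gamma_yxy = 0.335870, Gamma_yyy = 0.235861; k3 = (0.125071, 0.123489, 0.000949, -0.020156)
  k4: at (x, y) = (0.518761, -0.981477), (dx/dtau, dy/dtau) = (0.125142, 0.121977); Gamma_xxx = 0.197953, Gamma_xxy = -0.248485, Gamma_xyy = 0.222606, Gamma_yxx = 0.373439, Gamma_yxy = 0.339271, Gamma_yyy = 0.228620; k4 = (0.125142, 0.121977, 0.001174, -0.019607)
  Y <- Y + (h/6)(k1 + 2k2 + 2k3 + k4): x = 0.5188, y = -0.9815, dx/dtau = 0.1251, dy/dtau = 0.1220
step 2:
  k1: at (x, y) = (0.518760, -0.981479), (dx/dtau, dy/dtau) = (0.125142, 0.121977); Gamma_xxx = 0.197955, Gamma_xxy = -0.248486, Gamma_xyy = 0.222609, Gamma_yxx = 0.373444, Gamma_yxy = 0.339270, Gamma_yyy = 0.228621; k1 = (0.125142, 0.121977, 0.001174, -0.019607)
  k2: at (x, y) = (0.528145, -0.972331), (dx/dtau, dy/dtau) = (0.125230, 0.120506); Gamma_xxx = 0.188050, Gamma_xxy = -0.244987, Gamma_xyy = 0.210469, Gamma_yxx = 0.352478, Gamma_yxy = 0.342421, Gamma_yyy = 0.221428; k2 = (0.125230, 0.120506, 0.001389, -0.019078)
  k3: at (x, y) = (0.528152, -0.972441), (dx/dtau, dy/dtau) = (0.125246, 0.120546); Gamma_xxx = 0.188158, Gamma_xxy = -0.245026, Gamma_xyy = 0.210569, Gamma_yxx = 0.352682, Gamma_yxy = 0.342364, Gamma_yyy = 0.221454; k3 = (0.125246, 0.120546, 0.001387, -0.019088)
  k4: at (x, y) = (0.537547, -0.963397), (dx/dtau, dy/dtau) = (0.125350, 0.119114); Gamma_xxx = 0.178602, Gamma_xxy = -0.241563, Gamma_xyy = 0.198352, Gamma_yxx = 0.332581, Gamma_yxy = 0.345288, Gamma_yyy = 0.214295; k4 = (0.125350, 0.119114, 0.001593, -0.018577)
  Y <- Y + (h/6)(k1 + 2k2 + 2k3 + k4): x = 0.5375, y = -0.9634, dx/dtau = 0.1254, dy/dtau = 0.1191


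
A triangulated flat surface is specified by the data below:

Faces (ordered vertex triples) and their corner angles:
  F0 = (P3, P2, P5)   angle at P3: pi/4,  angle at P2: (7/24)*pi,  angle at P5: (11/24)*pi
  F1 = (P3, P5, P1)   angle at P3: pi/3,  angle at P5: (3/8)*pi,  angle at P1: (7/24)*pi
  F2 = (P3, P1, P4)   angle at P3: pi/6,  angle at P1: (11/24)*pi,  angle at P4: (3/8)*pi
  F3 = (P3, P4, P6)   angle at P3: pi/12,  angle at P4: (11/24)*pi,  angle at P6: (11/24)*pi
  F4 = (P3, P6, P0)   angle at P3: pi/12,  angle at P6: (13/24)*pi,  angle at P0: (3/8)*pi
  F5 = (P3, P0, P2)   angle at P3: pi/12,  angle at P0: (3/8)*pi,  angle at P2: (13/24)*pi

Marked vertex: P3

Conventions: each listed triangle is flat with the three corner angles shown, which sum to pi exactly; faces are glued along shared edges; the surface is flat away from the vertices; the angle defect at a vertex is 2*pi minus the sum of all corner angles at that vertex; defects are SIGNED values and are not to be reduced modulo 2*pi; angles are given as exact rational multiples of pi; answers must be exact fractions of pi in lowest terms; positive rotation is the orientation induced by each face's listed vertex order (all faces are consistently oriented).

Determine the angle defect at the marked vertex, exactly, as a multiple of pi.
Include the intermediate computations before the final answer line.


Sum of corner angles at P3: pi
defect = 2*pi - pi

Answer: defect(P3) = pi


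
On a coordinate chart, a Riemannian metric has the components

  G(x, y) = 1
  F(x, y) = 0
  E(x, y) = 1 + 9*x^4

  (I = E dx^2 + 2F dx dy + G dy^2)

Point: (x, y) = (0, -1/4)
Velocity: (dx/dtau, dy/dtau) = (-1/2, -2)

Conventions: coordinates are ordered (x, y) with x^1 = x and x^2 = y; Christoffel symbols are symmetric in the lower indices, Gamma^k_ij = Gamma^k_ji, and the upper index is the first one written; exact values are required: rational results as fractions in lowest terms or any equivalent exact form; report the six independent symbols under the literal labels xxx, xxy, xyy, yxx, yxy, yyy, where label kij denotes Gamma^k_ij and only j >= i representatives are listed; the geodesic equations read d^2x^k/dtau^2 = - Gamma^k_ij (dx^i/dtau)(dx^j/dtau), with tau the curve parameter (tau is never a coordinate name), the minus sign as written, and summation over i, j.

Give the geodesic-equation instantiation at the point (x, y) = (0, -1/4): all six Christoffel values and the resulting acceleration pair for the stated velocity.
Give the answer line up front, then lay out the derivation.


Answer: Gamma_xxx = 0, Gamma_xxy = 0, Gamma_xyy = 0, Gamma_yxx = 0, Gamma_yxy = 0, Gamma_yyy = 0; accelerations (d^2x/dtau^2, d^2y/dtau^2) = (0, 0)

E = 1, F = 0, G = 1 at the point
E_x = 0, E_y = 0, F_x = 0, F_y = 0, G_x = 0, G_y = 0
EG - F^2 = 1;  g^inv = (1) * [[1, 0], [0, 1]]
first-kind symbols [ij,l] = (1/2)(d_i g_jl + d_j g_il - d_l g_ij): [xx,x] = E_x/2 = 0, [xx,y] = F_x - E_y/2 = 0, [xy,x] = E_y/2 = 0, [xy,y] = G_x/2 = 0, [yy,x] = F_y - G_x/2 = 0, [yy,y] = G_y/2 = 0
Gamma^x_ij = (G*[ij,x] - F*[ij,y])/(EG - F^2), Gamma^y_ij = (E*[ij,y] - F*[ij,x])/(EG - F^2)
Gamma_xxx = 0, Gamma_xxy = 0, Gamma_xyy = 0, Gamma_yxx = 0, Gamma_yxy = 0, Gamma_yyy = 0
d^2x/dtau^2 = -(Gamma_xxx*(-1/2)^2 + 2*Gamma_xxy*(-1/2)*(-2) + Gamma_xyy*(-2)^2) = 0
d^2y/dtau^2 = -(Gamma_yxx*(-1/2)^2 + 2*Gamma_yxy*(-1/2)*(-2) + Gamma_yyy*(-2)^2) = 0


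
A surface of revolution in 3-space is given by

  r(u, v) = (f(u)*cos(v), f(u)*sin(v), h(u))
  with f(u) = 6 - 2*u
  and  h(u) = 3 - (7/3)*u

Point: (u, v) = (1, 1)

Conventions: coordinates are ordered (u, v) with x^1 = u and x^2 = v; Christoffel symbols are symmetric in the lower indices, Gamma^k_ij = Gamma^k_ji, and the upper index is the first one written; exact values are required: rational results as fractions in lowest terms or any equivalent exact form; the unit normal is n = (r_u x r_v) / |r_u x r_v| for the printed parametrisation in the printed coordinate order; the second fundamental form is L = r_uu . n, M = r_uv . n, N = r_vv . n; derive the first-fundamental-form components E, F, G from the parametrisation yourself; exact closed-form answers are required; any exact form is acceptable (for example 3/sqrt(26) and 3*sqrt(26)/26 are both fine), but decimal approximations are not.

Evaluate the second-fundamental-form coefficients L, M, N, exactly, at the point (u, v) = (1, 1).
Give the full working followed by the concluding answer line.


f = 4, f' = -2, f'' = 0, h' = -7/3, h'' = 0
E = 85/9, F = 0, G = 16; answer radicand W^2 = 85/9
unnormalised second-form numerators: l = 0, m = 0, n = -28/3; L = l/sqrt(85/9), and similarly M = m/sqrt(W^2), N = n/sqrt(W^2)

Answer: L = 0, M = 0, N = -28*sqrt(85)/85


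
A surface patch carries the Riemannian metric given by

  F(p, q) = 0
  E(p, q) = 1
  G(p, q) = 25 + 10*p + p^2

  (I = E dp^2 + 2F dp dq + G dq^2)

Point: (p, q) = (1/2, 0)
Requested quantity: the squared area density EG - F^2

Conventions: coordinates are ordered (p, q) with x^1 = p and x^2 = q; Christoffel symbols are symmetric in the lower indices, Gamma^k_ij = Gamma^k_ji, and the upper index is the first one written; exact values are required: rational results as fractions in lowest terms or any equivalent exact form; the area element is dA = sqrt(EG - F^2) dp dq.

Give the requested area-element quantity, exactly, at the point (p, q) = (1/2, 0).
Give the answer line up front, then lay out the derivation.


Answer: EG - F^2 = 121/4

E = 1, F = 0, G = 121/4; EG - F^2 = 121/4


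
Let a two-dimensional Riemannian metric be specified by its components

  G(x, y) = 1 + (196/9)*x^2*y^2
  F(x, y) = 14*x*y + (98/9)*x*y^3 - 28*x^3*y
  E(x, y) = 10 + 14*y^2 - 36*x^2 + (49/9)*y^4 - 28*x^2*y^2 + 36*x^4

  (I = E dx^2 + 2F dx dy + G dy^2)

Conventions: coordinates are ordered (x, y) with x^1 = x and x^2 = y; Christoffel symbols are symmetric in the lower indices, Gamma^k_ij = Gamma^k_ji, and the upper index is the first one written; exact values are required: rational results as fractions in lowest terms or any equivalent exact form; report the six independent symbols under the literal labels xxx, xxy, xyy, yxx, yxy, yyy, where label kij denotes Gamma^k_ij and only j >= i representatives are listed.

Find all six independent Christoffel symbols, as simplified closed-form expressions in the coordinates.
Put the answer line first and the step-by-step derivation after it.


Answer: Gamma_xxx = (648*x^3 - 252*x*y^2 - 324*x)/(324*x^4 - 56*x^2*y^2 - 324*x^2 + 49*y^4 + 126*y^2 + 90), Gamma_xxy = (-252*x^2*y + 98*y^3 + 126*y)/(324*x^4 - 56*x^2*y^2 - 324*x^2 + 49*y^4 + 126*y^2 + 90), Gamma_xyy = (-252*x^3 + 98*x*y^2 + 126*x)/(324*x^4 - 56*x^2*y^2 - 324*x^2 + 49*y^4 + 126*y^2 + 90), Gamma_yxx = -504*x^2*y/(324*x^4 - 56*x^2*y^2 - 324*x^2 + 49*y^4 + 126*y^2 + 90), Gamma_yxy = 196*x*y^2/(324*x^4 - 56*x^2*y^2 - 324*x^2 + 49*y^4 + 126*y^2 + 90), Gamma_yyy = 196*x^2*y/(324*x^4 - 56*x^2*y^2 - 324*x^2 + 49*y^4 + 126*y^2 + 90)

E = 10 + 14*y^2 - 36*x^2 + (49/9)*y^4 - 28*x^2*y^2 + 36*x^4; F = 14*x*y + (98/9)*x*y^3 - 28*x^3*y; G = 1 + (196/9)*x^2*y^2
Gamma^k_ij = (1/2) g^{kl} (d_i g_jl + d_j g_il - d_l g_ij), with g^inv = (1/(EG-F^2)) [[G, -F], [-F, E]]
first partials: E_x = -72*x - 56*x*y^2 + 144*x^3, E_y = 28*y + (196/9)*y^3 - 56*x^2*y, F_x = 14*y + (98/9)*y^3 - 84*x^2*y, F_y = 14*x + (98/3)*x*y^2 - 28*x^3, G_x = (392/9)*x*y^2, G_y = (392/9)*x^2*y
D = EG - F^2 = 10 + 14*y^2 - 36*x^2 + (49/9)*y^4 - (56/9)*x^2*y^2 + 36*x^4
expanded: Gamma^x_xx = (G E_x - 2F F_x + F E_y)/(2D), Gamma^x_xy = (G E_y - F G_x)/(2D), Gamma^x_yy = (2G F_y - G G_x - F G_y)/(2D), Gamma^y_xx = (2E F_x - E E_y - F E_x)/(2D), Gamma^y_xy = (E G_x - F E_y)/(2D), Gamma^y_yy = (E G_y - 2F F_y + F G_x)/(2D); substitute and cancel common factors


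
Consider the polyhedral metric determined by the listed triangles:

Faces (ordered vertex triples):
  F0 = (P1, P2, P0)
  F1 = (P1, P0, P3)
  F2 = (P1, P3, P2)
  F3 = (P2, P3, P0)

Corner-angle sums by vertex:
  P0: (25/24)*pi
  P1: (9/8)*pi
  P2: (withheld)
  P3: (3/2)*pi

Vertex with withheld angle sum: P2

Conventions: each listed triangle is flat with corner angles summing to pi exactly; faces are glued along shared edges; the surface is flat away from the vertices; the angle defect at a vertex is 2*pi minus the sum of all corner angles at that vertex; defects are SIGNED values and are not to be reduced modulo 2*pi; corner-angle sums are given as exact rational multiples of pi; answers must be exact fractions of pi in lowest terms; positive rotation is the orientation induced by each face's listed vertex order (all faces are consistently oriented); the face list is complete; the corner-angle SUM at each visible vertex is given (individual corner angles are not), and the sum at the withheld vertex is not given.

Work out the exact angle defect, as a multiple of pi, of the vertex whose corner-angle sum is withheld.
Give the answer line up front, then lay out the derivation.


Answer: defect(P2) = (5/3)*pi

V = 4, E = 6, F = 4; chi = V - E + F = 2
Gauss-Bonnet: total defect = 2*pi*chi = 4*pi; visible defects sum to (7/3)*pi


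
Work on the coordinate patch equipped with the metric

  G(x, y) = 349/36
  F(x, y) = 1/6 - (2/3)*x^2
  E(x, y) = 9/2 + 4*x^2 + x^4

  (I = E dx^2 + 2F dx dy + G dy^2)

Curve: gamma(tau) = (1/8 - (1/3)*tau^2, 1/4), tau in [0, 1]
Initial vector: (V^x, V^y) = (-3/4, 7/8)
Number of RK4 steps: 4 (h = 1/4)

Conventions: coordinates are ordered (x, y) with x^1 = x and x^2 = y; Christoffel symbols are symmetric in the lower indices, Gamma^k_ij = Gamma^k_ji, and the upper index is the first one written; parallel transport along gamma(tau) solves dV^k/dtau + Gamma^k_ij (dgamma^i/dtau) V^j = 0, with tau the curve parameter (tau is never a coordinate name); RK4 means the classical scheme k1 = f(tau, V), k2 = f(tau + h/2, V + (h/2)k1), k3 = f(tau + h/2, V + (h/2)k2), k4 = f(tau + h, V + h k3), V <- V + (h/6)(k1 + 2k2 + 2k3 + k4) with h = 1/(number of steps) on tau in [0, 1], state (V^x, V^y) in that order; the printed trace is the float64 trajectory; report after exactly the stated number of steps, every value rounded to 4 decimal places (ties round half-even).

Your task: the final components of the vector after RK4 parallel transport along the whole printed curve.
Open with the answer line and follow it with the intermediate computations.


Answer: V^x = -0.7409, V^y = 0.8734

gamma'(tau) = (-(2/3)*tau, 0); f(tau, V)^k = -Gamma^k_ij(gamma(tau)) gamma'^i(tau) V^j; h = 1/4; intermediate values shown to 6 dp
curve data and Christoffel symbols at the stage parameters:
  tau = 0.000000: gamma = (0.125000, 0.250000), gamma' = (0.000000, 0.000000); Gamma_xxx = 0.111089, Gamma_xxy = 0.000000, Gamma_xyy = 0.000000, Gamma_yxx = -0.018982, Gamma_yxy = 0.000000, Gamma_yyy = 0.000000
  tau = 0.125000: gamma = (0.119792, 0.250000), gamma' = (-0.083333, 0.000000); Gamma_xxx = 0.106517, Gamma_xxy = 0.000000, Gamma_xyy = 0.000000, Gamma_yxx = -0.018202, Gamma_yxy = 0.000000, Gamma_yyy = 0.000000
  tau = 0.250000: gamma = (0.104167, 0.250000), gamma' = (-0.166667, 0.000000); Gamma_xxx = 0.092759, Gamma_xxy = 0.000000, Gamma_xyy = 0.000000, Gamma_yxx = -0.015852, Gamma_yxy = 0.000000, Gamma_yyy = 0.000000
  tau = 0.375000: gamma = (0.078125, 0.250000), gamma' = (-0.250000, 0.000000); Gamma_xxx = 0.069708, Gamma_xxy = 0.000000, Gamma_xyy = 0.000000, Gamma_yxx = -0.011914, Gamma_yxy = 0.000000, Gamma_yyy = 0.000000
  tau = 0.500000: gamma = (0.041667, 0.250000), gamma' = (-0.333333, 0.000000); Gamma_xxx = 0.037246, Gamma_xxy = 0.000000, Gamma_xyy = 0.000000, Gamma_yxx = -0.006367, Gamma_yxy = 0.000000, Gamma_yyy = 0.000000
  tau = 0.625000: gamma = (-0.005208, 0.250000), gamma' = (-0.416667, 0.000000); Gamma_xxx = -0.004659, Gamma_xxy = 0.000000, Gamma_xyy = 0.000000, Gamma_yxx = 0.000796, Gamma_yxy = 0.000000, Gamma_yyy = 0.000000
  tau = 0.750000: gamma = (-0.062500, 0.250000), gamma' = (-0.500000, 0.000000); Gamma_xxx = -0.055818, Gamma_xxy = 0.000000, Gamma_xyy = 0.000000, Gamma_yxx = 0.009541, Gamma_yxy = 0.000000, Gamma_yyy = 0.000000
  tau = 0.875000: gamma = (-0.130208, 0.250000), gamma' = (-0.583333, 0.000000); Gamma_xxx = -0.115654, Gamma_xxy = 0.000000, Gamma_xyy = 0.000000, Gamma_yxx = 0.019762, Gamma_yxy = 0.000000, Gamma_yyy = 0.000000
  tau = 1.000000: gamma = (-0.208333, 0.250000), gamma' = (-0.666667, 0.000000); Gamma_xxx = -0.183023, Gamma_xxy = 0.000000, Gamma_xyy = 0.000000, Gamma_yxx = 0.031254, Gamma_yxy = 0.000000, Gamma_yyy = 0.000000
step 0: V^x = -0.7500, V^y = 0.8750
step 1: k1 = (0.000000, 0.000000), k2 = (-0.006657, 0.001138), k3 = (-0.006665, 0.001139), k4 = (-0.011621, 0.001986); V <- V + (h/6)(k1 + 2k2 + 2k3 + k4): V^x = -0.7516, V^y = 0.8753
step 2: k1 = (-0.011620, 0.001986), k2 = (-0.013123, 0.002243), k3 = (-0.013127, 0.002244), k4 = (-0.009372, 0.001602); V <- V + (h/6)(k1 + 2k2 + 2k3 + k4): V^x = -0.7547, V^y = 0.8758
step 3: k1 = (-0.009369, 0.001602), k2 = (0.001467, -0.000251), k3 = (0.001465, -0.000250), k4 = (0.021051, -0.003598); V <- V + (h/6)(k1 + 2k2 + 2k3 + k4): V^x = -0.7539, V^y = 0.8757
step 4: k1 = (0.021041, -0.003596), k2 = (0.050686, -0.008661), k3 = (0.050436, -0.008618), k4 = (0.090452, -0.015446); V <- V + (h/6)(k1 + 2k2 + 2k3 + k4): V^x = -0.7409, V^y = 0.8734


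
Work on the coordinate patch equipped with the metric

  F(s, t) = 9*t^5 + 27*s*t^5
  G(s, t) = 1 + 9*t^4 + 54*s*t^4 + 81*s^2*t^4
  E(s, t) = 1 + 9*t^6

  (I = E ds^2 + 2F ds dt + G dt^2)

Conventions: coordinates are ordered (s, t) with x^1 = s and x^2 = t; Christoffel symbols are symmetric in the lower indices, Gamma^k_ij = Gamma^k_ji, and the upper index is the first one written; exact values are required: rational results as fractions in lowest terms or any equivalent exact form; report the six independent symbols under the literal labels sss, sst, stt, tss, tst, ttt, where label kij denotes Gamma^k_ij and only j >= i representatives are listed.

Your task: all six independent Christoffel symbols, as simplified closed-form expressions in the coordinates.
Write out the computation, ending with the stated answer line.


E = 1 + 9*t^6; F = 9*t^5 + 27*s*t^5; G = 1 + 9*t^4 + 54*s*t^4 + 81*s^2*t^4
Gamma^k_ij = (1/2) g^{kl} (d_i g_jl + d_j g_il - d_l g_ij), with g^inv = (1/(EG-F^2)) [[G, -F], [-F, E]]
first partials: E_s = 0, E_t = 54*t^5, F_s = 27*t^5, F_t = 45*t^4 + 135*s*t^4, G_s = 54*t^4 + 162*s*t^4, G_t = 36*t^3 + 216*s*t^3 + 324*s^2*t^3
D = EG - F^2 = 1 + 9*t^4 + 54*s*t^4 + 9*t^6 + 81*s^2*t^4
expanded: Gamma^s_ss = (G E_s - 2F F_s + F E_t)/(2D), Gamma^s_st = (G E_t - F G_s)/(2D), Gamma^s_tt = (2G F_t - G G_s - F G_t)/(2D), Gamma^t_ss = (2E F_s - E E_t - F E_s)/(2D), Gamma^t_st = (E G_s - F E_t)/(2D), Gamma^t_tt = (E G_t - 2F F_t + F G_s)/(2D); substitute and cancel common factors

Answer: Gamma_sss = 0, Gamma_sst = 27*t^5/(81*s^2*t^4 + 54*s*t^4 + 9*t^6 + 9*t^4 + 1), Gamma_stt = (54*s*t^4 + 18*t^4)/(81*s^2*t^4 + 54*s*t^4 + 9*t^6 + 9*t^4 + 1), Gamma_tss = 0, Gamma_tst = (81*s*t^4 + 27*t^4)/(81*s^2*t^4 + 54*s*t^4 + 9*t^6 + 9*t^4 + 1), Gamma_ttt = (162*s^2*t^3 + 108*s*t^3 + 18*t^3)/(81*s^2*t^4 + 54*s*t^4 + 9*t^6 + 9*t^4 + 1)


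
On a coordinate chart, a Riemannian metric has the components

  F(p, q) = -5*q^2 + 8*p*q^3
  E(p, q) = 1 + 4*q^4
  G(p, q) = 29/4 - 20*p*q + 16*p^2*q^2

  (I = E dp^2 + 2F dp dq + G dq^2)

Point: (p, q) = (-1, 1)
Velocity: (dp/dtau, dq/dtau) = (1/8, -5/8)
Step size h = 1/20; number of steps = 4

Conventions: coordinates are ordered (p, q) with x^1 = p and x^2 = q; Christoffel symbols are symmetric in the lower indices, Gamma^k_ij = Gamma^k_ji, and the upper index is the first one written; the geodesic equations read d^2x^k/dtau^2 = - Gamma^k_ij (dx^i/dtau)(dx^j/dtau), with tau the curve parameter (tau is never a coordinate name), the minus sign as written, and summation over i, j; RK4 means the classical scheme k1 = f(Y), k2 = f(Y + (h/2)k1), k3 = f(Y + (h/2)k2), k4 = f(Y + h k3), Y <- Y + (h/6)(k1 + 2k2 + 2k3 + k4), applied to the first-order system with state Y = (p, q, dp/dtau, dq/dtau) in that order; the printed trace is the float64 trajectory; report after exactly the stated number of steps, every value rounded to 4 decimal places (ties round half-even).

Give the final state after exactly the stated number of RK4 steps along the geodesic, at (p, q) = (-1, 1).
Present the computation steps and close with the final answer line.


f(Y) = (dp/dtau, dq/dtau, -Gamma^p_ij Y'^i Y'^j, -Gamma^q_ij Y'^i Y'^j) with the Gammas evaluated at the stage position; h = 0.050000; intermediate values shown to 6 dp
step 0: p = -1.0000, q = 1.0000, dp/dtau = 0.1250, dq/dtau = -0.6250
step 1:
  k1: at (p, q) = (-1.000000, 1.000000), (dp/dtau, dq/dtau) = (0.125000, -0.625000); Gamma_ppp = 0.000000, Gamma_ppq = 0.169312, Gamma_pqq = -0.169312, Gamma_qpp = 0.000000, Gamma_qpq = -0.550265, Gamma_qqq = 0.550265; k1 = (0.125000, -0.625000, 0.092593, -0.300926)
  k2: at (p, q) = (-0.996875, 0.984375), (dp/dtau, dq/dtau) = (0.127315, -0.632523); Gamma_ppp = 0.000000, Gamma_ppq = 0.165747, Gamma_pqq = -0.167852, Gamma_qpp = 0.000000, Gamma_qpq = -0.549518, Gamma_qqq = 0.556496; k2 = (0.127315, -0.632523, 0.093850, -0.311151)
  k3: at (p, q) = (-0.996817, 0.984187), (dp/dtau, dq/dtau) = (0.127346, -0.632779); Gamma_ppp = 0.000000, Gamma_ppq = 0.165708, Gamma_pqq = -0.167834, Gamma_qpp = 0.000000, Gamma_qpq = -0.549513, Gamma_qqq = 0.556565; k3 = (0.127346, -0.632779, 0.093909, -0.311415)
  k4: at (p, q) = (-0.993633, 0.968361), (dp/dtau, dq/dtau) = (0.129695, -0.640571); Gamma_ppp = 0.000000, Gamma_ppq = 0.162065, Gamma_pqq = -0.166294, Gamma_qpp = 0.000000, Gamma_qpq = -0.548623, Gamma_qqq = 0.562941; k4 = (0.129695, -0.640571, 0.095164, -0.322150)
  Y <- Y + (h/6)(k1 + 2k2 + 2k3 + k4): p = -0.9936, q = 0.9684, dp/dtau = 0.1297, dq/dtau = -0.6406
step 2:
  k1: at (p, q) = (-0.993633, 0.968365), (dp/dtau, dq/dtau) = (0.129694, -0.640568); Gamma_ppp = 0.000000, Gamma_ppq = 0.162066, Gamma_pqq = -0.166295, Gamma_qpp = 0.000000, Gamma_qpq = -0.548623, Gamma_qqq = 0.562939; k1 = (0.129694, -0.640568, 0.095163, -0.322146)
  k2: at (p, q) = (-0.990391, 0.952351), (dp/dtau, dq/dtau) = (0.132073, -0.648622); Gamma_ppp = 0.000000, Gamma_ppq = 0.158348, Gamma_pqq = -0.164673, Gamma_qpp = 0.000000, Gamma_qpq = -0.547583, Gamma_qqq = 0.569455; k2 = (0.132073, -0.648622, 0.096409, -0.333393)
  k3: at (p, q) = (-0.990331, 0.952150), (dp/dtau, dq/dtau) = (0.132104, -0.648903); Gamma_ppp = 0.000000, Gamma_ppq = 0.158304, Gamma_pqq = -0.164652, Gamma_qpp = 0.000000, Gamma_qpq = -0.547573, Gamma_qqq = 0.569531; k3 = (0.132104, -0.648903, 0.096472, -0.333695)
  k4: at (p, q) = (-0.987028, 0.935920), (dp/dtau, dq/dtau) = (0.134518, -0.657253); Gamma_ppp = 0.000000, Gamma_ppq = 0.154505, Gamma_pqq = -0.162942, Gamma_qpp = 0.000000, Gamma_qpq = -0.546367, Gamma_qqq = 0.576203; k4 = (0.134518, -0.657253, 0.097708, -0.345520)
  Y <- Y + (h/6)(k1 + 2k2 + 2k3 + k4): p = -0.9870, q = 0.9359, dp/dtau = 0.1345, dq/dtau = -0.6573
step 3:
  k1: at (p, q) = (-0.987028, 0.935925), (dp/dtau, dq/dtau) = (0.134516, -0.657250); Gamma_ppp = 0.000000, Gamma_ppq = 0.154506, Gamma_pqq = -0.162943, Gamma_qpp = 0.000000, Gamma_qpq = -0.546368, Gamma_qqq = 0.576201; k1 = (0.134516, -0.657250, 0.097708, -0.345516)
  k2: at (p, q) = (-0.983666, 0.919493), (dp/dtau, dq/dtau) = (0.136959, -0.665888); Gamma_ppp = 0.000000, Gamma_ppq = 0.150630, Gamma_pqq = -0.161143, Gamma_qpp = 0.000000, Gamma_qpq = -0.544989, Gamma_qqq = 0.583024; k2 = (0.136959, -0.665888, 0.098927, -0.357922)
  k3: at (p, q) = (-0.983605, 0.919277), (dp/dtau, dq/dtau) = (0.136989, -0.666198); Gamma_ppp = 0.000000, Gamma_ppq = 0.150582, Gamma_pqq = -0.161119, Gamma_qpp = 0.000000, Gamma_qpq = -0.544974, Gamma_qqq = 0.583109; k3 = (0.136989, -0.666198, 0.098993, -0.358267)
  k4: at (p, q) = (-0.980179, 0.902615), (dp/dtau, dq/dtau) = (0.139466, -0.675164); Gamma_ppp = 0.000000, Gamma_ppq = 0.146622, Gamma_pqq = -0.159222, Gamma_qpp = 0.000000, Gamma_qpq = -0.543405, Gamma_qqq = 0.590101; k4 = (0.139466, -0.675164, 0.100193, -0.371331)
  Y <- Y + (h/6)(k1 + 2k2 + 2k3 + k4): p = -0.9802, q = 0.9026, dp/dtau = 0.1395, dq/dtau = -0.6752
step 4:
  k1: at (p, q) = (-0.980179, 0.902620), (dp/dtau, dq/dtau) = (0.139464, -0.675161); Gamma_ppp = 0.000000, Gamma_ppq = 0.146624, Gamma_pqq = -0.159223, Gamma_qpp = 0.000000, Gamma_qpq = -0.543405, Gamma_qqq = 0.590099; k1 = (0.139464, -0.675161, 0.100193, -0.371326)
  k2: at (p, q) = (-0.976693, 0.885741), (dp/dtau, dq/dtau) = (0.141969, -0.684444); Gamma_ppp = 0.000000, Gamma_ppq = 0.142586, Gamma_pqq = -0.157227, Gamma_qpp = 0.000000, Gamma_qpq = -0.541636, Gamma_qqq = 0.597254; k2 = (0.141969, -0.684444, 0.101365, -0.385053)
  k3: at (p, q) = (-0.976630, 0.885509), (dp/dtau, dq/dtau) = (0.141998, -0.684787); Gamma_ppp = 0.000000, Gamma_ppq = 0.142532, Gamma_pqq = -0.157200, Gamma_qpp = 0.000000, Gamma_qpq = -0.541615, Gamma_qqq = 0.597349; k3 = (0.141998, -0.684787, 0.101435, -0.385448)
  k4: at (p, q) = (-0.973080, 0.868380), (dp/dtau, dq/dtau) = (0.144535, -0.694433); Gamma_ppp = 0.000000, Gamma_ppq = 0.138409, Gamma_pqq = -0.155097, Gamma_qpp = 0.000000, Gamma_qpq = -0.539625, Gamma_qqq = 0.604687; k4 = (0.144535, -0.694433, 0.102578, -0.399927)
  Y <- Y + (h/6)(k1 + 2k2 + 2k3 + k4): p = -0.9731, q = 0.8684, dp/dtau = 0.1445, dq/dtau = -0.6944

Answer: p = -0.9731, q = 0.8684, dp/dtau = 0.1445, dq/dtau = -0.6944
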